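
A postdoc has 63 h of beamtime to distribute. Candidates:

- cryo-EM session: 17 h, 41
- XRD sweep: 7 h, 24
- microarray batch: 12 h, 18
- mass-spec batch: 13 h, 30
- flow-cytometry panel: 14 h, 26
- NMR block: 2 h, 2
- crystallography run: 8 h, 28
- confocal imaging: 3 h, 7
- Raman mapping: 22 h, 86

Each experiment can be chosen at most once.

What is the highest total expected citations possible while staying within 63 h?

192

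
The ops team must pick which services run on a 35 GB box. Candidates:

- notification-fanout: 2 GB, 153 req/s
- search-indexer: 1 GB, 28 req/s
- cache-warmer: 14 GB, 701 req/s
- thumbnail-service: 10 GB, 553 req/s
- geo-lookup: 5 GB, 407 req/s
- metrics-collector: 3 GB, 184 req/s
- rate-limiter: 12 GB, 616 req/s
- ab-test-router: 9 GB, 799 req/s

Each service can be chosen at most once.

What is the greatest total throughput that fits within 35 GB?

2272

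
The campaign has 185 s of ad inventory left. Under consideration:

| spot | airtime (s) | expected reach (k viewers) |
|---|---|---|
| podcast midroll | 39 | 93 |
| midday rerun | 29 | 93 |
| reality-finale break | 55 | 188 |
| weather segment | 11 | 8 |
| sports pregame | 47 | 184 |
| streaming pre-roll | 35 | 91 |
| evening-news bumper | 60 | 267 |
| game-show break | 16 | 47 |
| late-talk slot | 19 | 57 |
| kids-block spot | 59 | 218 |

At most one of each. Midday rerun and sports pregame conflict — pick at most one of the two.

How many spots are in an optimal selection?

The maximum expected reach within 185 s is 726.
One optimal bundle: sports pregame + evening-news bumper + late-talk slot + kids-block spot (185 s).
All optima have 4 spots.

4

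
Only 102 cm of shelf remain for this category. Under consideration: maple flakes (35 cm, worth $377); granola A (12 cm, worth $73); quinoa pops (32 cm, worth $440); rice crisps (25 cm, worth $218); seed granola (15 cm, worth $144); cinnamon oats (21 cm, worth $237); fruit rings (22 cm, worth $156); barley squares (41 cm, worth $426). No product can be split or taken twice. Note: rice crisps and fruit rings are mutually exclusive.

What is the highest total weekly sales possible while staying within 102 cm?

Best packing: maple flakes + granola A + quinoa pops + cinnamon oats — 100 cm, 1127 total.
No other feasible combination exceeds 1127.

1127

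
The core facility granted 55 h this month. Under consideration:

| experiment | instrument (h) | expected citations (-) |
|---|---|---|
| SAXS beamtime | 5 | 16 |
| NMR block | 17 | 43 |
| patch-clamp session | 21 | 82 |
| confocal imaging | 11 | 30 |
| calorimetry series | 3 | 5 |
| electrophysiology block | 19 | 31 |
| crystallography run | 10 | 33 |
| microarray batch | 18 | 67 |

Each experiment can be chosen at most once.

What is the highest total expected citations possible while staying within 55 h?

198

SAXS beamtime + patch-clamp session + crystallography run + microarray batch uses 54 of the 55 h and totals 198.
The spare 1 h is too small for any remaining experiment, and no exchange beats 198.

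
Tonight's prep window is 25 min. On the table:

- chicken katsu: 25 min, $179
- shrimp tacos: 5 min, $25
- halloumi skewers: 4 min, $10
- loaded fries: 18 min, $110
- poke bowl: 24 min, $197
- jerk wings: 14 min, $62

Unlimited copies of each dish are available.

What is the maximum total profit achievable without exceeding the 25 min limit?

By profit per min: poke bowl 8.21, chicken katsu 7.16, loaded fries 6.11 lead.
Taking poke bowl: 24 min used, 197 in profit.
No other feasible combination exceeds 197.

197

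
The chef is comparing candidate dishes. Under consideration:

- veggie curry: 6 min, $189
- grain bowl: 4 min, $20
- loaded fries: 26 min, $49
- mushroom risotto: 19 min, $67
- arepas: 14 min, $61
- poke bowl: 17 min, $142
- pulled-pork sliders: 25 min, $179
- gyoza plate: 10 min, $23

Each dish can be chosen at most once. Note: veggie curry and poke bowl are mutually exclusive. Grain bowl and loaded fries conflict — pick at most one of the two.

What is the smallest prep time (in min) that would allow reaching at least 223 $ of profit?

Minimise min subject to total profit ≥ 223.
veggie curry + arepas reaches 250 using 20 min.
Any bundle with less than 20 min falls short of 223.

20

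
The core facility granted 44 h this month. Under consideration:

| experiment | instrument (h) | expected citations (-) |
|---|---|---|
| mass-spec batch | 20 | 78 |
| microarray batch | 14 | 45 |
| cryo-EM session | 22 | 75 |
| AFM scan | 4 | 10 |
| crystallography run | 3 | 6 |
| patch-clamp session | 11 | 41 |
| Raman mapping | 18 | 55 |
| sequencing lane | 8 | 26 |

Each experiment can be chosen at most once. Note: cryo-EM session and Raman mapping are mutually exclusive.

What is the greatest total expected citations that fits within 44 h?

155

By expected citations per h: mass-spec batch 3.90, patch-clamp session 3.73, cryo-EM session 3.41 lead.
Best packing: mass-spec batch + AFM scan + patch-clamp session + sequencing lane — 43 h, 155 total.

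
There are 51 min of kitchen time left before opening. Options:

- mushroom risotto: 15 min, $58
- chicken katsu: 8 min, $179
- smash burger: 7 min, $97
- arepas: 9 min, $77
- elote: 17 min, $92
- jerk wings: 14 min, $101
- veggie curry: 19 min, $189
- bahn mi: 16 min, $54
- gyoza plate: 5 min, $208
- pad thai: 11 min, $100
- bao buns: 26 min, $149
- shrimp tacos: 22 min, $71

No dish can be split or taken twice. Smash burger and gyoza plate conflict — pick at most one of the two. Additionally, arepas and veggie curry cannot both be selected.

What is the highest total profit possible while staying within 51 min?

Ranking by ratio (profit/min): gyoza plate 41.60, chicken katsu 22.38, smash burger 13.86.
Taking chicken katsu + jerk wings + veggie curry + gyoza plate: 46 min used, 677 in profit.
The spare 5 min is too small for any remaining dish, and no feasible exchange beats 677.

677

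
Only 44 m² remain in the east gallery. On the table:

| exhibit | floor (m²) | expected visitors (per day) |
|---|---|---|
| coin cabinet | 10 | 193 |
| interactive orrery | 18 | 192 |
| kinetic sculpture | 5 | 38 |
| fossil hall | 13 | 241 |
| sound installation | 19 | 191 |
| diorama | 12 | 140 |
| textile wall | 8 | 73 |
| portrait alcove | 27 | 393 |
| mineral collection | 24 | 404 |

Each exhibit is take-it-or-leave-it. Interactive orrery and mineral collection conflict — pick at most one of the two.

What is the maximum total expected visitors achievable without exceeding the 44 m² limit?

683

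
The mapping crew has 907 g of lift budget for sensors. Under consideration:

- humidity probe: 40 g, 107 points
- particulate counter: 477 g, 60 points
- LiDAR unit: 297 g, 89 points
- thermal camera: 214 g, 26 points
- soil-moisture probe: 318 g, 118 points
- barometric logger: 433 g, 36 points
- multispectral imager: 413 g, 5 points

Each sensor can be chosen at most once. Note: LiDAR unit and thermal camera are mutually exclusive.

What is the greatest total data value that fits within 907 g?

314

Ranking by ratio (data value/g): humidity probe 2.67, soil-moisture probe 0.37, LiDAR unit 0.30, particulate counter 0.13.
Best packing: humidity probe + LiDAR unit + soil-moisture probe — 655 g, 314 total.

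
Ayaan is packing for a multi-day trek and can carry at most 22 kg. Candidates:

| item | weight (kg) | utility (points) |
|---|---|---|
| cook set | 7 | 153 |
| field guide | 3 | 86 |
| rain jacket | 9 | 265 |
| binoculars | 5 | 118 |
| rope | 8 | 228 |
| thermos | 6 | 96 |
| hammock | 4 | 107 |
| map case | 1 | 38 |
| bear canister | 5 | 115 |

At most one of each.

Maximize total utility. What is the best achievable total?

Greedy by ratio would take field guide + rain jacket + rope + map case: 21 kg used, total 617.
Dropping field guide frees 3 kg; slotting in hammock (4 kg) lifts the total to 638 at 22 kg.
Runner-up field guide + rain jacket + rope + map case tops out at 617.

638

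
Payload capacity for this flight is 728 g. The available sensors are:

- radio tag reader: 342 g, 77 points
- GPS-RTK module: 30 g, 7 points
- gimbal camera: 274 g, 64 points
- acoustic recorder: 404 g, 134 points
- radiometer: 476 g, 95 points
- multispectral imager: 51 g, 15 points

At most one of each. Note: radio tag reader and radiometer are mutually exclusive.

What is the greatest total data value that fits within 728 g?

205

The ratio heuristic lands on GPS-RTK module + acoustic recorder + multispectral imager (156) but leaves 243 g idle.
Replace multispectral imager with gimbal camera: the trade gains 49 net, giving 205 at 708 g.
Nothing else feasible within 728 g beats 205.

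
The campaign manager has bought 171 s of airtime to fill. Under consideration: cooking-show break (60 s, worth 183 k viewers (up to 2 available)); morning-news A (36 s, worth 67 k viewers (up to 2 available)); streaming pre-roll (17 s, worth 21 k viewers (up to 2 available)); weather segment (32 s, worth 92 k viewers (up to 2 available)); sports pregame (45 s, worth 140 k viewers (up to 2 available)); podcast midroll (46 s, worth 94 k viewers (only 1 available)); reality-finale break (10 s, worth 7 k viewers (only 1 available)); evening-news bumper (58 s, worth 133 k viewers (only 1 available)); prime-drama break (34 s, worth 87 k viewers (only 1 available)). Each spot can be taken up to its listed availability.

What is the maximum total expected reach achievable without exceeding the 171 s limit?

Greedy by ratio would take cooking-show break + streaming pre-roll + 2×sports pregame: 167 s used, total 484.
Replace streaming pre-roll and sports pregame with 2×weather segment: the trade gains 23 net, giving 507 at 169 s.
Nothing else within 171 s beats 507.

507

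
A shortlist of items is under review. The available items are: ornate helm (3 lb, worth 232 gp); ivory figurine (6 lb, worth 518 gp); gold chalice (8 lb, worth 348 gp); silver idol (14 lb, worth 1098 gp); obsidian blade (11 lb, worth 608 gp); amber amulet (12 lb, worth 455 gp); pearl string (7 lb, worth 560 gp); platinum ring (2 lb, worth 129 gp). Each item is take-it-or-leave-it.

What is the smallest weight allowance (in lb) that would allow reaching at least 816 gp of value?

Look for the lowest-weight combination reaching 816.
ornate helm + ivory figurine + platinum ring reaches 879 using 11 lb.
No combination under 11 lb hits 816.

11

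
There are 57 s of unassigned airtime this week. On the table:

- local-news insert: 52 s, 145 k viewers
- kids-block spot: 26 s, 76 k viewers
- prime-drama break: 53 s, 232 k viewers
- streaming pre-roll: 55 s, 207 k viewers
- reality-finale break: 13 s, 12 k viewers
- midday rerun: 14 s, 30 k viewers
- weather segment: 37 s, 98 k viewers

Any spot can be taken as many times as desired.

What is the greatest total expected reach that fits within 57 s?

232

Best packing: prime-drama break — 53 s, 232 total.
Nothing else within 57 s beats 232.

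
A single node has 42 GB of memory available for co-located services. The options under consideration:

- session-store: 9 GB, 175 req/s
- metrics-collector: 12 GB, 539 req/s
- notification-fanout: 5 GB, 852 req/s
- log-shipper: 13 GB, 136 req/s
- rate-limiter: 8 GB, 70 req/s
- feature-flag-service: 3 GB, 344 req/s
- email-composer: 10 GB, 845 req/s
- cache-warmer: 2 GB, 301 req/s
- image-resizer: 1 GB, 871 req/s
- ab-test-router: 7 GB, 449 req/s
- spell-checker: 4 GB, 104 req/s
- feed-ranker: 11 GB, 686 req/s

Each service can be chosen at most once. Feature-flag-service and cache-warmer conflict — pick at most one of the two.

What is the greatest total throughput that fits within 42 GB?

Taking notification-fanout + feature-flag-service + email-composer + image-resizer + ab-test-router + spell-checker + feed-ranker: 41 GB used, 4151 in throughput.

4151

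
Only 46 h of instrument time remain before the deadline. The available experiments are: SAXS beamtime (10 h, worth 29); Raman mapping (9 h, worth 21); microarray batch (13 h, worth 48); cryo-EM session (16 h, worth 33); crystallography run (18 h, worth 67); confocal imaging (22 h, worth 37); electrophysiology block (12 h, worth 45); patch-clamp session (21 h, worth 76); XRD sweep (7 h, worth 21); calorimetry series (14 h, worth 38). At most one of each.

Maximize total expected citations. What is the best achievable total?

169

The ratio heuristic lands on microarray batch + crystallography run + electrophysiology block (160) but leaves 3 h idle.
The 18 h tied up in crystallography run is better spent on patch-clamp session — total rises to 169 (46 h).
No other feasible combination exceeds 169.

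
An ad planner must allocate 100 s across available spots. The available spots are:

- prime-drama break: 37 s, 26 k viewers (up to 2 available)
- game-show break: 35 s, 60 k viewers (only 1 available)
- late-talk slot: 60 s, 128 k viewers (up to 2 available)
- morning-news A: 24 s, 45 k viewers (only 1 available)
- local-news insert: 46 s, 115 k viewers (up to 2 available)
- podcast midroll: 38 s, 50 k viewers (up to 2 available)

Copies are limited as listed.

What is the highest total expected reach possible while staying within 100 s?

230

Taking 2×local-news insert: 92 s used, 230 in expected reach.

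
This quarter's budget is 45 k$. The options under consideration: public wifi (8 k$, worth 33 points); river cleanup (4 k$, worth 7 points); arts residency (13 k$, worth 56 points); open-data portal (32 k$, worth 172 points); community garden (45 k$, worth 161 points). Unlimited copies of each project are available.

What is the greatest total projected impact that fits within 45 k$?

228

Density check — open-data portal 5.38, arts residency 4.31, public wifi 4.12, community garden 3.58 are the best per k$.
The ratio ordering already packs tightly: arts residency + open-data portal, 45 k$, 228.
Nothing else within 45 k$ beats 228.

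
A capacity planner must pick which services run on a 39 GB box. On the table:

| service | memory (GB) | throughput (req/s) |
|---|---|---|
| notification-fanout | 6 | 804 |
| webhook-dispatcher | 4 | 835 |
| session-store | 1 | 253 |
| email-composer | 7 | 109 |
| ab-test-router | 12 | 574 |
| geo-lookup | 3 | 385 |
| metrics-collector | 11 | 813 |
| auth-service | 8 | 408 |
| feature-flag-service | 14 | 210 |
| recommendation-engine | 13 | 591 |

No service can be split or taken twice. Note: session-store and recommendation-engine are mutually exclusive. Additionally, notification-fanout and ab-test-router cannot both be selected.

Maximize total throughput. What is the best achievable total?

By throughput per GB: session-store 253.00, webhook-dispatcher 208.75, notification-fanout 134.00 lead.
Best packing: notification-fanout + webhook-dispatcher + session-store + geo-lookup + metrics-collector + auth-service — 33 GB, 3498 total.
The spare 6 GB is too small for any remaining service, and no feasible exchange beats 3498.

3498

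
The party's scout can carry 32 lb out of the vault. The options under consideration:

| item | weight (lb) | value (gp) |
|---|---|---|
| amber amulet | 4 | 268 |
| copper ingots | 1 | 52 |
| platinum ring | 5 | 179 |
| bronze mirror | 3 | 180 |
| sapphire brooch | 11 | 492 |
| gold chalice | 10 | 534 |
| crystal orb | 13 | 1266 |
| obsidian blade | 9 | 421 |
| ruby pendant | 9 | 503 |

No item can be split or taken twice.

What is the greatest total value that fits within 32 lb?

2303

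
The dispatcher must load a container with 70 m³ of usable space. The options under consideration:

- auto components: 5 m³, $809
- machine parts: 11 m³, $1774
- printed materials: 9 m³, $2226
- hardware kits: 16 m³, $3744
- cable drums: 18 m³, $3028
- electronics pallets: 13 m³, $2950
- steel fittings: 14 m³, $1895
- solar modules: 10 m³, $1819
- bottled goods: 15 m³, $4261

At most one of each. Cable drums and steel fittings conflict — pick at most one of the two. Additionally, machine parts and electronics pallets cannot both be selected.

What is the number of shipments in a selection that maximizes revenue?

The maximum revenue within 70 m³ is 15809.
For example auto components + printed materials + hardware kits + electronics pallets + solar modules + bottled goods achieves it, using 68 m³.
All optima have 6 shipments.

6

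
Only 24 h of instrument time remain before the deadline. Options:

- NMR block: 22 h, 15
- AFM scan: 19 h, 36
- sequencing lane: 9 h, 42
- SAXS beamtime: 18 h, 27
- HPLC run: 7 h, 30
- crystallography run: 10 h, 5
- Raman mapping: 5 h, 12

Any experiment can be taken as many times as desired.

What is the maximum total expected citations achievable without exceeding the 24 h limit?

The ratio heuristic lands on 2×sequencing lane + Raman mapping (96) but leaves 1 h idle.
Replace sequencing lane and Raman mapping with 2×HPLC run: the trade gains 6 net, giving 102 at 23 h.

102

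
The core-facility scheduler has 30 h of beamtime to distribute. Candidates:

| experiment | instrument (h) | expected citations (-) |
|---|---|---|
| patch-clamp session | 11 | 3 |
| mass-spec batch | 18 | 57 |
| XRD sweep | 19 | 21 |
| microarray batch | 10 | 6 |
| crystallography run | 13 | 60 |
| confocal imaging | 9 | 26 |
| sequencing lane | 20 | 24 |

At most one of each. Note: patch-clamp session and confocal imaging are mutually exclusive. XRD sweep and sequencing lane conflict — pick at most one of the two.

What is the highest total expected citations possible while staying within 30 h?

86

By expected citations per h: crystallography run 4.62, mass-spec batch 3.17, confocal imaging 2.89 lead.
Best packing: crystallography run + confocal imaging — 22 h, 86 total.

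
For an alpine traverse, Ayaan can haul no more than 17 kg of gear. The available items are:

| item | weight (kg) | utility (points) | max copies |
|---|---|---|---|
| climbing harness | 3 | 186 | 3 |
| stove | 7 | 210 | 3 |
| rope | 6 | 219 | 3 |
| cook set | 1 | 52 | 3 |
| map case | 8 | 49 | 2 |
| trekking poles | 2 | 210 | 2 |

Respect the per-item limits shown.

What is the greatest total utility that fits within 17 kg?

1134

The ratio ordering already packs tightly: 3×climbing harness + 3×cook set + 2×trekking poles, 16 kg, 1134.
The spare 1 kg is too small for any remaining item, and no exchange beats 1134.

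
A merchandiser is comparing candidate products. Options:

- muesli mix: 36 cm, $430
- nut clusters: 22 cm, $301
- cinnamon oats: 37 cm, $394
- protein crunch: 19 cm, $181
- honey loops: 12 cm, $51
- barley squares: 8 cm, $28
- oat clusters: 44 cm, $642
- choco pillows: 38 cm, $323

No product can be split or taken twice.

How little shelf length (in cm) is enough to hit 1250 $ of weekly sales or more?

99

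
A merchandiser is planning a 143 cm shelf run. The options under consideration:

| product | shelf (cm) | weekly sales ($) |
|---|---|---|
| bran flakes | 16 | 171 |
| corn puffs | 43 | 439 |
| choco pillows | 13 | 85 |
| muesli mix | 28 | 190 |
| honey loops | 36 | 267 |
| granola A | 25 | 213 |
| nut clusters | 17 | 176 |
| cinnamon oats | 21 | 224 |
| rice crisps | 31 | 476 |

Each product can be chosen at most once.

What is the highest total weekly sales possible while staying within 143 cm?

Ranking by ratio (weekly sales/cm): rice crisps 15.35, bran flakes 10.69, cinnamon oats 10.67, nut clusters 10.35.
Bran flakes + corn puffs + choco pillows + nut clusters + cinnamon oats + rice crisps uses 141 of the 143 cm and totals 1571.
An exhaustive check of the 512 subsets confirms 1571.

1571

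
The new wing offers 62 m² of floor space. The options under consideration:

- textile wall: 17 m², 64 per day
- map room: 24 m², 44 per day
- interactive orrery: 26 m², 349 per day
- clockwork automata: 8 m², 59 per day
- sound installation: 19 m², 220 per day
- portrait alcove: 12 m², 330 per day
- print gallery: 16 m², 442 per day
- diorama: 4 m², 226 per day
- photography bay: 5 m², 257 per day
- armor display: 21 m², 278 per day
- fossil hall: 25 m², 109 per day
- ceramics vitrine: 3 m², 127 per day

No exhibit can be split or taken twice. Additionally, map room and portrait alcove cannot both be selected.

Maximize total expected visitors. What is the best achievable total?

1660

The ratio ordering already packs tightly: portrait alcove + print gallery + diorama + photography bay + armor display + ceramics vitrine, 61 m², 1660.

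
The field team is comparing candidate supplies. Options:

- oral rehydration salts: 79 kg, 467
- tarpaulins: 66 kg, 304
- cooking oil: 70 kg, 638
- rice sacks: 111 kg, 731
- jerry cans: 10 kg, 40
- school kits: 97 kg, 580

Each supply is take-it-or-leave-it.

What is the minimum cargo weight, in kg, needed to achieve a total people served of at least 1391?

Minimise kg subject to total people served ≥ 1391.
Taking cooking oil + rice sacks + jerry cans gives 1409 (≥ 1391) for 191 kg.
No combination under 191 kg hits 1391.

191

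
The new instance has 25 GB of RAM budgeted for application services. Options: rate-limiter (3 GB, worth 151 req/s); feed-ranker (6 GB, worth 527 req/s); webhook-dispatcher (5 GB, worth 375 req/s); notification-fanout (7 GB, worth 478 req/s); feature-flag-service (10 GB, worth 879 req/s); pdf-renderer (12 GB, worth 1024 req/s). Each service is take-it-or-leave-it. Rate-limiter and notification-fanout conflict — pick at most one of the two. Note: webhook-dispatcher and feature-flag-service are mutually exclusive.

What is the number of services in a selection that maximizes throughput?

The maximum throughput within 25 GB is 2054.
For example rate-limiter + feature-flag-service + pdf-renderer achieves it, using 25 GB.
All optima have 3 services.

3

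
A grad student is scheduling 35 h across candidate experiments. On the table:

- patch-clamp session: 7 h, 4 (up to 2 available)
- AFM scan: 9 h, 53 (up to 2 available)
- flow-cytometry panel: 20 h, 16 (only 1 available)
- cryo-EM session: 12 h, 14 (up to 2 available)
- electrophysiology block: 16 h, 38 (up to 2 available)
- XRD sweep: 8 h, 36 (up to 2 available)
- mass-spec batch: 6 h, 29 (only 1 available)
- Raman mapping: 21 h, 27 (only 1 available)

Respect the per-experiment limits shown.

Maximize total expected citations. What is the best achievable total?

Ranking by ratio (expected citations/h): AFM scan 5.89, mass-spec batch 4.83, XRD sweep 4.50, electrophysiology block 2.38.
Filling by ratio: 2×AFM scan + XRD sweep + mass-spec batch for 171, with 3 h left unused.
The 6 h tied up in mass-spec batch is better spent on XRD sweep — total rises to 178 (34 h).
Every other selection either busts 35 h or exceeds an availability limit or fails to beat 178.

178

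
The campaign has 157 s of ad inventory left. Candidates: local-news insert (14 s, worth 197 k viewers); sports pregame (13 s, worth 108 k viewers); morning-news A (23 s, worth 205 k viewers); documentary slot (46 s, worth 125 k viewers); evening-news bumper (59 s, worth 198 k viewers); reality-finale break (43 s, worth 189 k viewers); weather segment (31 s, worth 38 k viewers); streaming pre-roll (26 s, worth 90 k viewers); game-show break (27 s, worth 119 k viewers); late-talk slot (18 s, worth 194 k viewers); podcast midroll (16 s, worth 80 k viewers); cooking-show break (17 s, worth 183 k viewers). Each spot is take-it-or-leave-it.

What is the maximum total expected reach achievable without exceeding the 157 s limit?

By expected reach per s: local-news insert 14.07, late-talk slot 10.78, cooking-show break 10.76, morning-news A 8.91 lead.
Filling by ratio: local-news insert + sports pregame + morning-news A + streaming pre-roll + game-show break + late-talk slot + podcast midroll + cooking-show break for 1176, with 3 s left unused.
The 42 s tied up in streaming pre-roll and podcast midroll is better spent on reality-finale break — total rises to 1195 (155 s).
The closest alternative, local-news insert + sports pregame + morning-news A + streaming pre-roll + game-show break + late-talk slot + podcast midroll + cooking-show break, reaches only 1176.

1195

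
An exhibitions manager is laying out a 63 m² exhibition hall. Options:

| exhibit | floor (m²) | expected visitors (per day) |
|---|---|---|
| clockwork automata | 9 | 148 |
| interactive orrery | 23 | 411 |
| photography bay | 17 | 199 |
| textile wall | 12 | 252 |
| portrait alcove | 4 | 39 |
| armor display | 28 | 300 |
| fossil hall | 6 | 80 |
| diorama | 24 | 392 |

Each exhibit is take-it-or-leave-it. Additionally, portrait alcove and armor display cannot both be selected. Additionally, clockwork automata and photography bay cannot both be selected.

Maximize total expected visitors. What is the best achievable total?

By expected visitors per m²: textile wall 21.00, interactive orrery 17.87, clockwork automata 16.44 lead.
A density-first pass picks clockwork automata + interactive orrery + textile wall + portrait alcove + fossil hall — 930 at 54 m².
Dropping clockwork automata and fossil hall frees 15 m²; slotting in diorama (24 m²) lifts the total to 1094 at 63 m².
The closest alternative, interactive orrery + textile wall + diorama, reaches only 1055.

1094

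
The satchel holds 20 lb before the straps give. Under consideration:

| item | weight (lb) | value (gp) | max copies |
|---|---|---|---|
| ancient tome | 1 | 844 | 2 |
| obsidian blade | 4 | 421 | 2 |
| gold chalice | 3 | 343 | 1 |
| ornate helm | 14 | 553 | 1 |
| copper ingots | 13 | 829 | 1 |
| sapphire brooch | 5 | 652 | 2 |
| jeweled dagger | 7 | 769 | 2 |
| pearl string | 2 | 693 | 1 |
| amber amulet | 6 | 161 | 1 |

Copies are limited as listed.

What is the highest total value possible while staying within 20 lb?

4223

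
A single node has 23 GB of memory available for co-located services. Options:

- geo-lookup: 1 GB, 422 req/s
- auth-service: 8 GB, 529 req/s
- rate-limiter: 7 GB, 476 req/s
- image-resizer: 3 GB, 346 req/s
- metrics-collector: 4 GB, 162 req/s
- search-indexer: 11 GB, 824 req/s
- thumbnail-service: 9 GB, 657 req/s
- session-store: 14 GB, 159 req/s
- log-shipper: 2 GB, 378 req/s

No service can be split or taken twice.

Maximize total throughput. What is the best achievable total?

2332

Ranking by ratio (throughput/GB): geo-lookup 422.00, log-shipper 189.00, image-resizer 115.33, search-indexer 74.91.
The ratio heuristic lands on geo-lookup + image-resizer + metrics-collector + search-indexer + log-shipper (2132) but leaves 2 GB idle.
Replace metrics-collector and search-indexer with auth-service + thumbnail-service: the trade gains 200 net, giving 2332 at 23 GB.
Runner-up geo-lookup + search-indexer + thumbnail-service + log-shipper tops out at 2281.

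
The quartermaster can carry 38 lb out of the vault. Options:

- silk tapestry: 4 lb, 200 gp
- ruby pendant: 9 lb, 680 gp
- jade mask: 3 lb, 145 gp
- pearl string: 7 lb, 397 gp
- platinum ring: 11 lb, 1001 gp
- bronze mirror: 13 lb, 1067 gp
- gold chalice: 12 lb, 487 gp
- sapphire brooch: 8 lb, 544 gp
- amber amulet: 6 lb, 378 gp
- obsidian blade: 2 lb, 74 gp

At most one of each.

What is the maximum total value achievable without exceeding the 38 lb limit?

2990

Density check — platinum ring 91.00, bronze mirror 82.08, ruby pendant 75.56 are the best per lb.
Greedy by ratio would take silk tapestry + ruby pendant + platinum ring + bronze mirror: 37 lb used, total 2948.
Dropping silk tapestry and ruby pendant frees 13 lb; slotting in sapphire brooch + amber amulet (14 lb) lifts the total to 2990 at 38 lb.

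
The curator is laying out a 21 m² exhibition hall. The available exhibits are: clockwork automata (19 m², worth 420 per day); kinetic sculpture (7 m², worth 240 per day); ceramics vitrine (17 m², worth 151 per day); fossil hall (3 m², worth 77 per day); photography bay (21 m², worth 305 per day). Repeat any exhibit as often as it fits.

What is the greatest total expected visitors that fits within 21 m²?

720

Best packing: 3×kinetic sculpture — 21 m², 720 total.
That's the maximum — no swap from here does better than 720.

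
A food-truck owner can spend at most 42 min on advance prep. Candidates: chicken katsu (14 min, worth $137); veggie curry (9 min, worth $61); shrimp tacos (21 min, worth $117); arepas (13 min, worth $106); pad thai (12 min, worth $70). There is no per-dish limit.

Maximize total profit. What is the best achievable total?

411

Taking 3×chicken katsu: 42 min used, 411 in profit.
Nothing else within 42 min beats 411.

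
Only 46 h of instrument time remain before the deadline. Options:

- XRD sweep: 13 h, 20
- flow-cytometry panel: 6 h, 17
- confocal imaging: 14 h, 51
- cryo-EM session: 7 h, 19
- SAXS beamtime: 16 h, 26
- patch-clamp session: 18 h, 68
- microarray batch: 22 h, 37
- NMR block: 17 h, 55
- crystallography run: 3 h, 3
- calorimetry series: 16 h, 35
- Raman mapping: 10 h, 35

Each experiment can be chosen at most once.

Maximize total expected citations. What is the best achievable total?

Greedy by ratio would take confocal imaging + patch-clamp session + crystallography run + Raman mapping: 45 h used, total 157.
Dropping confocal imaging and crystallography run frees 17 h; slotting in NMR block (17 h) lifts the total to 158 at 45 h.

158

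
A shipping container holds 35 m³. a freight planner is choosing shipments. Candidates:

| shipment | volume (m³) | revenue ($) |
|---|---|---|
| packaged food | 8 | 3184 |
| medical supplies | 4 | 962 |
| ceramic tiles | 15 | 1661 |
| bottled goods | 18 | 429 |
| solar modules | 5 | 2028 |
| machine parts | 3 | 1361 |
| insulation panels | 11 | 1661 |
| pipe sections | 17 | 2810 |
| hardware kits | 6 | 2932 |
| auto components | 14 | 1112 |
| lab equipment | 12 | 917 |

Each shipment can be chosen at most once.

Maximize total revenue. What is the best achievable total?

11166

Density check — hardware kits 488.67, machine parts 453.67, solar modules 405.60, packaged food 398.00 are the best per m³.
Greedy by ratio would take packaged food + medical supplies + solar modules + machine parts + hardware kits: 26 m³ used, total 10467.
The 4 m³ tied up in medical supplies is better spent on insulation panels — total rises to 11166 (33 m³).
Next best is packaged food + medical supplies + solar modules + insulation panels + hardware kits at 10767 (34 m³) — short by 399.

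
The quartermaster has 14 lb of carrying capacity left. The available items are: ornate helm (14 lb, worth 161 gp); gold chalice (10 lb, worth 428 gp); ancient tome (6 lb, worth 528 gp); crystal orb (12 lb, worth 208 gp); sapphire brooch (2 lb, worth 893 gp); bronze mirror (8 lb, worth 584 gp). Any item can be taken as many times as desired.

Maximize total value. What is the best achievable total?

7×sapphire brooch uses 14 of the 14 lb and totals 6251.
Every other selection either busts 14 lb or fails to beat 6251.

6251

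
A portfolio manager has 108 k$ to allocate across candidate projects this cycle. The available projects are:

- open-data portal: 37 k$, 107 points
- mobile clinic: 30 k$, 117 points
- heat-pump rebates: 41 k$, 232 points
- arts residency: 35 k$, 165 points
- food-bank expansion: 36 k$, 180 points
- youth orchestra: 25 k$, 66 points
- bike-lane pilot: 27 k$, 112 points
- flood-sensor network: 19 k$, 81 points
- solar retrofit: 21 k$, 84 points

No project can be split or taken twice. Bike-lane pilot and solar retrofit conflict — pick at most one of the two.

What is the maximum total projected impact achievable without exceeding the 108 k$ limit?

529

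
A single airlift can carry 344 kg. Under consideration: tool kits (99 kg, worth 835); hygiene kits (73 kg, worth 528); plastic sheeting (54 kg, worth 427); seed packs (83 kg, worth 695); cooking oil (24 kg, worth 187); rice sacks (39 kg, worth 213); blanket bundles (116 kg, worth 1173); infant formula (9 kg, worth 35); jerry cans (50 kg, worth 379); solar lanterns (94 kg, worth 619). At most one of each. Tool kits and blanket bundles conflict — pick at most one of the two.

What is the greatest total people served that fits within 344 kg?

2896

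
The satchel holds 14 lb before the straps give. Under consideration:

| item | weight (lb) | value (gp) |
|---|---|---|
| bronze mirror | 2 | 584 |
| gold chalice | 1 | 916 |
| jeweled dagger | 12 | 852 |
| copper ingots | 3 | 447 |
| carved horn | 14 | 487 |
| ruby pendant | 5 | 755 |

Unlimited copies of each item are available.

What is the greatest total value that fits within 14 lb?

12824

14×gold chalice uses 14 of the 14 lb and totals 12824.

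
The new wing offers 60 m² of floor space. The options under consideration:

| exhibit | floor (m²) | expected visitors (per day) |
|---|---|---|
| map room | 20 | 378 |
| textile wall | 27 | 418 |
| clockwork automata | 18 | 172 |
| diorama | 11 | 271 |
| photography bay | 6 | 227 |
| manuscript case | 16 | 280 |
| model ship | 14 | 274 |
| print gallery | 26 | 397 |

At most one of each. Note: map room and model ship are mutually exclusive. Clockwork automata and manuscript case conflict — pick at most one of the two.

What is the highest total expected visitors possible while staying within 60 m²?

Taking textile wall + diorama + photography bay + manuscript case: 60 m² used, 1196 in expected visitors.
No other feasible combination exceeds 1196.

1196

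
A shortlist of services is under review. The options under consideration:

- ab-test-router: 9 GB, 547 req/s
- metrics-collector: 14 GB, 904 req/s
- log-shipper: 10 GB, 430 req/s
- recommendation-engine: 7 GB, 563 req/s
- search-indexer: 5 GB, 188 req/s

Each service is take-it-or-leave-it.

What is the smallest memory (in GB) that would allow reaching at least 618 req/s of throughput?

12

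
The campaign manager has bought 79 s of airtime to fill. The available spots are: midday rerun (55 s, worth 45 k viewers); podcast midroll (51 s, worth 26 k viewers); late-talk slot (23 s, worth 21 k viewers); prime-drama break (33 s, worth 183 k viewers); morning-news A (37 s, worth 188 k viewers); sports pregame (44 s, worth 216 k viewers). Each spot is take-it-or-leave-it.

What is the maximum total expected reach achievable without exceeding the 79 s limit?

399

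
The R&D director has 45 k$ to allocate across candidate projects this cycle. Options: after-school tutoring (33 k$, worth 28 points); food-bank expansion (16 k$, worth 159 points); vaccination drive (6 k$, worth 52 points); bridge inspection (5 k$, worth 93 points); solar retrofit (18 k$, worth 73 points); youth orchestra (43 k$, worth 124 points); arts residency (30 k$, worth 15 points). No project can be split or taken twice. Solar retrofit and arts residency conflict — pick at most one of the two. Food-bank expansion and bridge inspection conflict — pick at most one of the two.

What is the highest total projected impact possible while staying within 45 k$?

Food-bank expansion + vaccination drive + solar retrofit uses 40 of the 45 k$ and totals 284.
The closest alternative, food-bank expansion + solar retrofit, reaches only 232.

284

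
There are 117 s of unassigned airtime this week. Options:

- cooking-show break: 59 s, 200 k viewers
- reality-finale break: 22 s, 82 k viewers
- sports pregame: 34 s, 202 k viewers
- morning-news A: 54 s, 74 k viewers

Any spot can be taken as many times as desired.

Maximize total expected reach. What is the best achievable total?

Best packing: 3×sports pregame — 102 s, 606 total.

606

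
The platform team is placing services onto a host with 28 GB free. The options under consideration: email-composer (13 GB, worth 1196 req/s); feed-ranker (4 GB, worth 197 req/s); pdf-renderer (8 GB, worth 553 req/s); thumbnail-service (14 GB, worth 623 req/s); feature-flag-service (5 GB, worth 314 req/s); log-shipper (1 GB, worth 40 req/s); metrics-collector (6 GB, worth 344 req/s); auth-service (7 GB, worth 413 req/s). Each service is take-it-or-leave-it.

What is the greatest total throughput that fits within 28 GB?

2162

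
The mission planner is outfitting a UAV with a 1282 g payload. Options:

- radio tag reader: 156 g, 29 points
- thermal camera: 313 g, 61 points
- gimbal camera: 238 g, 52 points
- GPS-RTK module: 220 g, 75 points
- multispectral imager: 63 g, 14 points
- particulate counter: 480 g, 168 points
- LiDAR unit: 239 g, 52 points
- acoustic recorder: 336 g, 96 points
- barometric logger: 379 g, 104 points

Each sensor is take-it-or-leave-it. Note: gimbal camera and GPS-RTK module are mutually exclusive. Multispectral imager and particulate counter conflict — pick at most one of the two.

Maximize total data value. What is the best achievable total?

Best packing: GPS-RTK module + particulate counter + LiDAR unit + acoustic recorder — 1275 g, 391 total.
The closest alternative, radio tag reader + GPS-RTK module + particulate counter + barometric logger, reaches only 376.

391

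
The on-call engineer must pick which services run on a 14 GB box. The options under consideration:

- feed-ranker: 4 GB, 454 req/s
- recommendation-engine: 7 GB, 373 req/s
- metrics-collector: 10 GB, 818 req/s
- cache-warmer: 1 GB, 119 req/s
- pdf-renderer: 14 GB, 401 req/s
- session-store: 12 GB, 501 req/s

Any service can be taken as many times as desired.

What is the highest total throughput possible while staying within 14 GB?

By throughput per GB: cache-warmer 119.00, feed-ranker 113.50, metrics-collector 81.80 lead.
14×cache-warmer uses 14 of the 14 GB and totals 1666.
No other feasible combination exceeds 1666.

1666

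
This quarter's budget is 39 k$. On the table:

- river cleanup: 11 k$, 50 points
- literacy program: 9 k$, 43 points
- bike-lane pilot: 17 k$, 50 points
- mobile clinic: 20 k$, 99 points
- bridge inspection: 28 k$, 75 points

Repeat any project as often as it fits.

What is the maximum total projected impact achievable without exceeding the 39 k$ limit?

Taking 2×literacy program + mobile clinic: 38 k$ used, 185 in projected impact.
No other feasible combination exceeds 185.

185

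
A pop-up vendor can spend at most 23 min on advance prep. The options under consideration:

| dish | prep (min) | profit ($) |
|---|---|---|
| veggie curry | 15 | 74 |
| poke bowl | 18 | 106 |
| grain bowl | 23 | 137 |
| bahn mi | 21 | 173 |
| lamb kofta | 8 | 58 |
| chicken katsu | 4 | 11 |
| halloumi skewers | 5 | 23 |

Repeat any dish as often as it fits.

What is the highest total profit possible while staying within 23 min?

173

Taking bahn mi: 21 min used, 173 in profit.
Every other selection either busts 23 min or fails to beat 173.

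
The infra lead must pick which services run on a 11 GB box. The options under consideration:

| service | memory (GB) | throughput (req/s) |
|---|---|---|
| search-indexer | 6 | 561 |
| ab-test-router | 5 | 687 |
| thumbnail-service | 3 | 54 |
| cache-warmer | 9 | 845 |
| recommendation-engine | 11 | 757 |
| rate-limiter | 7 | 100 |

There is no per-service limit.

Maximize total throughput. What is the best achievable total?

1374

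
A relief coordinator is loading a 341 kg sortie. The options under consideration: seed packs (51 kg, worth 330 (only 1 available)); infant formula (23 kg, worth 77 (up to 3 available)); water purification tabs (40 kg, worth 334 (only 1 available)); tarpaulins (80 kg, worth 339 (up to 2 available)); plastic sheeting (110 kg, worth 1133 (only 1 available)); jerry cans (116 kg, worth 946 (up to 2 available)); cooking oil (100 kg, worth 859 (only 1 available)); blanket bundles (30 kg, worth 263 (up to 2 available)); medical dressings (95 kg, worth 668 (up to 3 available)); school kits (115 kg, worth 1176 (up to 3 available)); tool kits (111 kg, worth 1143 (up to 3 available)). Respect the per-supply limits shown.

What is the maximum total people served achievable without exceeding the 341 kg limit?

By people served per kg: plastic sheeting 10.30, tool kits 10.30, school kits 10.23, blanket bundles 8.77 lead.
The ratio heuristic lands on plastic sheeting + 2×tool kits (3419) but leaves 9 kg idle.
The 221 kg tied up in plastic sheeting and tool kits is better spent on 2×school kits — total rises to 3495 (341 kg).
No other feasible combination exceeds 3495.

3495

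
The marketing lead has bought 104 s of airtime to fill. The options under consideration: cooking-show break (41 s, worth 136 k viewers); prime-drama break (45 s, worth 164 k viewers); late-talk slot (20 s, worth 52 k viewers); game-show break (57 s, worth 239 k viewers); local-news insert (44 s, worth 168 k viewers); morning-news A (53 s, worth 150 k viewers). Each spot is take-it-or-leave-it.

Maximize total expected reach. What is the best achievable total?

407

Density check — game-show break 4.19, local-news insert 3.82, prime-drama break 3.64 are the best per s.
Best packing: game-show break + local-news insert — 101 s, 407 total.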